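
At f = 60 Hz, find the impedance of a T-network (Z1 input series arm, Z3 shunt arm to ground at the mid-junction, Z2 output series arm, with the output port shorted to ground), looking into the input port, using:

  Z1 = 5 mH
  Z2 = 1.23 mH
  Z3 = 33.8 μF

Step 1 — Angular frequency: ω = 2π·f = 2π·60 = 377 rad/s.
Step 2 — Component impedances:
  Z1: Z = jωL = j·377·0.005 = 0 + j1.885 Ω
  Z2: Z = jωL = j·377·0.00123 = 0 + j0.4637 Ω
  Z3: Z = 1/(jωC) = -j/(ω·C) = 0 - j78.48 Ω
Step 3 — With the output port shorted to ground, the output series arm Z2 runs from the junction to ground; the shunt arm Z3 also runs from the junction to ground. They appear in parallel: Z3 || Z2 = 0 + j0.4665 Ω.
Step 4 — Series with input arm Z1: Z_in = Z1 + (Z3 || Z2) = 0 + j2.351 Ω = 2.351∠90.0° Ω.

Z = 0 + j2.351 Ω = 2.351∠90.0° Ω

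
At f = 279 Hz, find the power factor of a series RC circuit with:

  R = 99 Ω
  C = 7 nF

Step 1 — Angular frequency: ω = 2π·f = 2π·279 = 1753 rad/s.
Step 2 — Component impedances:
  R: Z = R = 99 Ω
  C: Z = 1/(jωC) = -j/(ω·C) = 0 - j8.149e+04 Ω
Step 3 — Series combination: Z_total = R + C = 99 - j8.149e+04 Ω = 8.149e+04∠-89.9° Ω.
Step 4 — Power factor: PF = cos(φ) = Re(Z)/|Z| = 99/8.149e+04 = 0.001215.
Step 5 — Type: Im(Z) = -8.149e+04 ⇒ leading (phase φ = -89.9°).

PF = 0.001215 (leading, φ = -89.9°)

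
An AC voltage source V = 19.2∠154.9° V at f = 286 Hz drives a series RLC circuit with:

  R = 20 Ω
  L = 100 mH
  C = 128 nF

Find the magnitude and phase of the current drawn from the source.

Step 1 — Angular frequency: ω = 2π·f = 2π·286 = 1797 rad/s.
Step 2 — Component impedances:
  R: Z = R = 20 Ω
  L: Z = jωL = j·1797·0.1 = 0 + j179.7 Ω
  C: Z = 1/(jωC) = -j/(ω·C) = 0 - j4348 Ω
Step 3 — Series combination: Z_total = R + L + C = 20 - j4168 Ω = 4168∠-89.7° Ω.
Step 4 — Source phasor: V = 19.2∠154.9° V = -17.39 + j8.145 V.
Step 5 — Ohm's law: I = V / Z_total = (-17.39 + j8.145) / (20 - j4168) = -0.001974 - j0.004162 A.
Step 6 — Convert to polar: |I| = 0.004607 A, ∠I = -115.4°.

I = 0.004607∠-115.4° A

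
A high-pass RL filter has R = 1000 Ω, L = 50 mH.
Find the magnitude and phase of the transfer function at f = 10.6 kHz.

Step 1 — Angular frequency: ω = 2π·1.06e+04 = 6.66e+04 rad/s.
Step 2 — Transfer function: H(jω) = jωL/(R + jωL).
Step 3 — Numerator jωL = j·3330; denominator R + jωL = 1000 + j3330.
Step 4 — H = 0.9173 + j0.2755.
Step 5 — Magnitude: |H| = 0.9577 (-0.4 dB); phase: φ = 16.7°.

|H| = 0.9577 (-0.4 dB), φ = 16.7°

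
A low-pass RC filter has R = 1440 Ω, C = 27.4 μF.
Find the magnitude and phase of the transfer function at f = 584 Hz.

Step 1 — Angular frequency: ω = 2π·584 = 3669 rad/s.
Step 2 — Transfer function: H(jω) = 1/(1 + jωRC).
Step 3 — Denominator: 1 + jωRC = 1 + j·3669·1440·2.74e-05 = 1 + j144.8.
Step 4 — H = 4.771e-05 - j0.006907.
Step 5 — Magnitude: |H| = 0.006907 (-43.2 dB); phase: φ = -89.6°.

|H| = 0.006907 (-43.2 dB), φ = -89.6°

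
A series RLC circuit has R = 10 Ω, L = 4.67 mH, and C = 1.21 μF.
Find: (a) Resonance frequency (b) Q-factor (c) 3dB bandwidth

Step 1 — Resonance: ω₀ = 1/√(LC) = 1/√(0.00467·1.21e-06) = 1.33e+04 rad/s.
Step 2 — f₀ = ω₀/(2π) = 2117 Hz.
Step 3 — Series Q: Q = ω₀L/R = 1.33e+04·0.00467/10 = 6.212.
Step 4 — Bandwidth: Δω = ω₀/Q = 2141 rad/s; BW = Δω/(2π) = 340.8 Hz.

(a) f₀ = 2117 Hz  (b) Q = 6.212  (c) BW = 340.8 Hz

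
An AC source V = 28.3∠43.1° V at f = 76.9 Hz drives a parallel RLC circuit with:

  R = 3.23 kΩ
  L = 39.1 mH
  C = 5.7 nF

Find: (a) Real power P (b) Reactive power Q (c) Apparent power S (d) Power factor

Step 1 — Angular frequency: ω = 2π·f = 2π·76.9 = 483.2 rad/s.
Step 2 — Component impedances:
  R: Z = R = 3230 Ω
  L: Z = jωL = j·483.2·0.0391 = 0 + j18.89 Ω
  C: Z = 1/(jωC) = -j/(ω·C) = 0 - j3.631e+05 Ω
Step 3 — Parallel combination: 1/Z_total = 1/R + 1/L + 1/C; Z_total = 0.1105 + j18.89 Ω = 18.89∠89.7° Ω.
Step 4 — Source phasor: V = 28.3∠43.1° V = 20.66 + j19.34 V.
Step 5 — Current: I = V / Z = 1.03 - j1.088 A = 1.498∠-46.6° A.
Step 6 — Complex power: S = V·I* = 0.248 + j42.39 VA.
Step 7 — Real power: P = Re(S) = 0.248 W.
Step 8 — Reactive power: Q = Im(S) = 42.39 VAR.
Step 9 — Apparent power: |S| = 42.39 VA.
Step 10 — Power factor: PF = P/|S| = 0.005849 (lagging).

(a) P = 0.248 W  (b) Q = 42.39 VAR  (c) S = 42.39 VA  (d) PF = 0.005849 (lagging)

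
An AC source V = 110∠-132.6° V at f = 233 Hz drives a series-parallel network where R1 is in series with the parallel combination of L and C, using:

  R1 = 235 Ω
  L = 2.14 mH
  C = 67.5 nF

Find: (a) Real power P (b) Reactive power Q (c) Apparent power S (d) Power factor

Step 1 — Angular frequency: ω = 2π·f = 2π·233 = 1464 rad/s.
Step 2 — Component impedances:
  R1: Z = R = 235 Ω
  L: Z = jωL = j·1464·0.00214 = 0 + j3.133 Ω
  C: Z = 1/(jωC) = -j/(ω·C) = 0 - j1.012e+04 Ω
Step 3 — Parallel branch: L || C = 1/(1/L + 1/C) = 0 + j3.134 Ω.
Step 4 — Series with R1: Z_total = R1 + (L || C) = 235 + j3.134 Ω = 235∠0.8° Ω.
Step 5 — Source phasor: V = 110∠-132.6° V = -74.46 - j80.97 V.
Step 6 — Current: I = V / Z = -0.3214 - j0.3403 A = 0.468∠-133.4° A.
Step 7 — Complex power: S = V·I* = 51.48 + j0.6865 VA.
Step 8 — Real power: P = Re(S) = 51.48 W.
Step 9 — Reactive power: Q = Im(S) = 0.6865 VAR.
Step 10 — Apparent power: |S| = 51.48 VA.
Step 11 — Power factor: PF = P/|S| = 0.9999 (lagging).

(a) P = 51.48 W  (b) Q = 0.6865 VAR  (c) S = 51.48 VA  (d) PF = 0.9999 (lagging)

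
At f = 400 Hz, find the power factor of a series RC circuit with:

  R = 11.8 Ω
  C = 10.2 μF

Step 1 — Angular frequency: ω = 2π·f = 2π·400 = 2513 rad/s.
Step 2 — Component impedances:
  R: Z = R = 11.8 Ω
  C: Z = 1/(jωC) = -j/(ω·C) = 0 - j39.01 Ω
Step 3 — Series combination: Z_total = R + C = 11.8 - j39.01 Ω = 40.75∠-73.2° Ω.
Step 4 — Power factor: PF = cos(φ) = Re(Z)/|Z| = 11.8/40.754 = 0.2895.
Step 5 — Type: Im(Z) = -39.01 ⇒ leading (phase φ = -73.2°).

PF = 0.2895 (leading, φ = -73.2°)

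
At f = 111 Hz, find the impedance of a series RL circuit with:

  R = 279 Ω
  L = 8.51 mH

Step 1 — Angular frequency: ω = 2π·f = 2π·111 = 697.4 rad/s.
Step 2 — Component impedances:
  R: Z = R = 279 Ω
  L: Z = jωL = j·697.4·0.00851 = 0 + j5.935 Ω
Step 3 — Series combination: Z_total = R + L = 279 + j5.935 Ω = 279.1∠1.2° Ω.

Z = 279 + j5.935 Ω = 279.1∠1.2° Ω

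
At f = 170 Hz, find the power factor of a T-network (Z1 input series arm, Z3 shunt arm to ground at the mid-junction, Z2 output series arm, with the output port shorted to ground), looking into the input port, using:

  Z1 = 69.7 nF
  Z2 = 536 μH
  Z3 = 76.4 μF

Step 1 — Angular frequency: ω = 2π·f = 2π·170 = 1068 rad/s.
Step 2 — Component impedances:
  Z1: Z = 1/(jωC) = -j/(ω·C) = 0 - j1.343e+04 Ω
  Z2: Z = jωL = j·1068·0.000536 = 0 + j0.5725 Ω
  Z3: Z = 1/(jωC) = -j/(ω·C) = 0 - j12.25 Ω
Step 3 — With the output port shorted to ground, the output series arm Z2 runs from the junction to ground; the shunt arm Z3 also runs from the junction to ground. They appear in parallel: Z3 || Z2 = 0 + j0.6006 Ω.
Step 4 — Series with input arm Z1: Z_in = Z1 + (Z3 || Z2) = 0 - j1.343e+04 Ω = 1.343e+04∠-90.0° Ω.
Step 5 — Power factor: PF = cos(φ) = Re(Z)/|Z| = 0/1.343e+04 = 0.
Step 6 — Type: Im(Z) = -1.343e+04 ⇒ leading (phase φ = -90.0°).

PF = 0 (leading, φ = -90.0°)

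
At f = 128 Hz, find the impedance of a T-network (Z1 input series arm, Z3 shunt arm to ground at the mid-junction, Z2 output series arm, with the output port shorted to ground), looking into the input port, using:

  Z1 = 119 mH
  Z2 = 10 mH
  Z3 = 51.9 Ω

Step 1 — Angular frequency: ω = 2π·f = 2π·128 = 804.2 rad/s.
Step 2 — Component impedances:
  Z1: Z = jωL = j·804.2·0.119 = 0 + j95.71 Ω
  Z2: Z = jωL = j·804.2·0.01 = 0 + j8.042 Ω
  Z3: Z = R = 51.9 Ω
Step 3 — With the output port shorted to ground, the output series arm Z2 runs from the junction to ground; the shunt arm Z3 also runs from the junction to ground. They appear in parallel: Z3 || Z2 = 1.217 + j7.854 Ω.
Step 4 — Series with input arm Z1: Z_in = Z1 + (Z3 || Z2) = 1.217 + j103.6 Ω = 103.6∠89.3° Ω.

Z = 1.217 + j103.6 Ω = 103.6∠89.3° Ω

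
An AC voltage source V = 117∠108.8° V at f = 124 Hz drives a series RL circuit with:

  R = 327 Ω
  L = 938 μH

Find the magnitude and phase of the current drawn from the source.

Step 1 — Angular frequency: ω = 2π·f = 2π·124 = 779.1 rad/s.
Step 2 — Component impedances:
  R: Z = R = 327 Ω
  L: Z = jωL = j·779.1·0.000938 = 0 + j0.7308 Ω
Step 3 — Series combination: Z_total = R + L = 327 + j0.7308 Ω = 327∠0.1° Ω.
Step 4 — Source phasor: V = 117∠108.8° V = -37.71 + j110.8 V.
Step 5 — Ohm's law: I = V / Z_total = (-37.71 + j110.8) / (327 + j0.7308) = -0.1145 + j0.339 A.
Step 6 — Convert to polar: |I| = 0.3578 A, ∠I = 108.7°.

I = 0.3578∠108.7° A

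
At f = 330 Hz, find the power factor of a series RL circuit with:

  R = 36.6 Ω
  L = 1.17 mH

Step 1 — Angular frequency: ω = 2π·f = 2π·330 = 2073 rad/s.
Step 2 — Component impedances:
  R: Z = R = 36.6 Ω
  L: Z = jωL = j·2073·0.00117 = 0 + j2.426 Ω
Step 3 — Series combination: Z_total = R + L = 36.6 + j2.426 Ω = 36.68∠3.8° Ω.
Step 4 — Power factor: PF = cos(φ) = Re(Z)/|Z| = 36.6/36.68 = 0.9978.
Step 5 — Type: Im(Z) = 2.426 ⇒ lagging (phase φ = 3.8°).

PF = 0.9978 (lagging, φ = 3.8°)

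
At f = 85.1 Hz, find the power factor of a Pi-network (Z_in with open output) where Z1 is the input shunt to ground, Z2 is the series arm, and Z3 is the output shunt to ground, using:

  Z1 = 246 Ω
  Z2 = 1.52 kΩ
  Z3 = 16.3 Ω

Step 1 — Angular frequency: ω = 2π·f = 2π·85.1 = 534.7 rad/s.
Step 2 — Component impedances:
  Z1: Z = R = 246 Ω
  Z2: Z = R = 1520 Ω
  Z3: Z = R = 16.3 Ω
Step 3 — With open output, the series arm Z2 and the output shunt Z3 appear in series to ground: Z2 + Z3 = 1536 Ω.
Step 4 — Parallel with input shunt Z1: Z_in = Z1 || (Z2 + Z3) = 212 Ω = 212∠0.0° Ω.
Step 5 — Power factor: PF = cos(φ) = Re(Z)/|Z| = 212/212 = 1.
Step 6 — Type: Im(Z) = 0 ⇒ unity (phase φ = 0.0°).

PF = 1 (unity, φ = 0.0°)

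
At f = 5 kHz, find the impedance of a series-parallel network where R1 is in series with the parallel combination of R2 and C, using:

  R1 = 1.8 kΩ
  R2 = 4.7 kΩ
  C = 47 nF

Step 1 — Angular frequency: ω = 2π·f = 2π·5000 = 3.142e+04 rad/s.
Step 2 — Component impedances:
  R1: Z = R = 1800 Ω
  R2: Z = R = 4700 Ω
  C: Z = 1/(jωC) = -j/(ω·C) = 0 - j677.3 Ω
Step 3 — Parallel branch: R2 || C = 1/(1/R2 + 1/C) = 95.61 - j663.5 Ω.
Step 4 — Series with R1: Z_total = R1 + (R2 || C) = 1896 - j663.5 Ω = 2008∠-19.3° Ω.

Z = 1896 - j663.5 Ω = 2008∠-19.3° Ω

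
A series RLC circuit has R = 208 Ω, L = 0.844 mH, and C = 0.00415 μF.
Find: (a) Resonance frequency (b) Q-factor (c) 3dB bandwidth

Step 1 — Resonance: ω₀ = 1/√(LC) = 1/√(0.000844·4.15e-09) = 5.343e+05 rad/s.
Step 2 — f₀ = ω₀/(2π) = 8.504e+04 Hz.
Step 3 — Series Q: Q = ω₀L/R = 5.343e+05·0.000844/208 = 2.168.
Step 4 — Bandwidth: Δω = ω₀/Q = 2.464e+05 rad/s; BW = Δω/(2π) = 3.922e+04 Hz.

(a) f₀ = 8.504e+04 Hz  (b) Q = 2.168  (c) BW = 3.922e+04 Hz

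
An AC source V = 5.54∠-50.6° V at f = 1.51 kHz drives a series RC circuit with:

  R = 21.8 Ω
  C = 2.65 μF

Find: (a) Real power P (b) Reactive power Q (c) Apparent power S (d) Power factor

Step 1 — Angular frequency: ω = 2π·f = 2π·1510 = 9488 rad/s.
Step 2 — Component impedances:
  R: Z = R = 21.8 Ω
  C: Z = 1/(jωC) = -j/(ω·C) = 0 - j39.77 Ω
Step 3 — Series combination: Z_total = R + C = 21.8 - j39.77 Ω = 45.36∠-61.3° Ω.
Step 4 — Source phasor: V = 5.54∠-50.6° V = 3.516 - j4.281 V.
Step 5 — Current: I = V / Z = 0.12 + j0.02262 A = 0.1221∠10.7° A.
Step 6 — Complex power: S = V·I* = 0.3252 - j0.5934 VA.
Step 7 — Real power: P = Re(S) = 0.3252 W.
Step 8 — Reactive power: Q = Im(S) = -0.5934 VAR.
Step 9 — Apparent power: |S| = 0.6767 VA.
Step 10 — Power factor: PF = P/|S| = 0.4806 (leading).

(a) P = 0.3252 W  (b) Q = -0.5934 VAR  (c) S = 0.6767 VA  (d) PF = 0.4806 (leading)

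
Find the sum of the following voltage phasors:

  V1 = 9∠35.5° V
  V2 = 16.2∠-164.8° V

Step 1 — Convert each phasor to rectangular form:
  V1 = 9·(cos(35.5°) + j·sin(35.5°)) = 7.327 + j5.226 V
  V2 = 16.2·(cos(-164.8°) + j·sin(-164.8°)) = -15.63 - j4.247 V
Step 2 — Sum components: V_total = -8.306 + j0.9789 V.
Step 3 — Convert to polar: |V_total| = 8.364 V, ∠V_total = 173.3°.

V_total = 8.364∠173.3° V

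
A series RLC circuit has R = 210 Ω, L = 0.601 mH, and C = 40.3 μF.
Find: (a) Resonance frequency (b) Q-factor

Step 1 — Resonance condition Im(Z)=0 gives ω₀ = 1/√(LC).
Step 2 — ω₀ = 1/√(0.000601·4.03e-05) = 6426 rad/s.
Step 3 — f₀ = ω₀/(2π) = 1023 Hz.
Step 4 — Series Q: Q = ω₀L/R = 6426·0.000601/210 = 0.01839.

(a) f₀ = 1023 Hz  (b) Q = 0.01839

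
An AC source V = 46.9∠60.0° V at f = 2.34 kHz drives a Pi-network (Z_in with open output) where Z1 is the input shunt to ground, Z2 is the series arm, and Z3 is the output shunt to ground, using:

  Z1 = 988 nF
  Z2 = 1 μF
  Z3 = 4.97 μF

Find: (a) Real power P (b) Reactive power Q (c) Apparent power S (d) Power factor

Step 1 — Angular frequency: ω = 2π·f = 2π·2340 = 1.47e+04 rad/s.
Step 2 — Component impedances:
  Z1: Z = 1/(jωC) = -j/(ω·C) = 0 - j68.84 Ω
  Z2: Z = 1/(jωC) = -j/(ω·C) = 0 - j68.01 Ω
  Z3: Z = 1/(jωC) = -j/(ω·C) = 0 - j13.69 Ω
Step 3 — With open output, the series arm Z2 and the output shunt Z3 appear in series to ground: Z2 + Z3 = 0 - j81.7 Ω.
Step 4 — Parallel with input shunt Z1: Z_in = Z1 || (Z2 + Z3) = 0 - j37.36 Ω = 37.36∠-90.0° Ω.
Step 5 — Source phasor: V = 46.9∠60.0° V = 23.45 + j40.62 V.
Step 6 — Current: I = V / Z = -1.087 + j0.6277 A = 1.255∠150.0° A.
Step 7 — Complex power: S = V·I* = 0 - j58.88 VA.
Step 8 — Real power: P = Re(S) = 0 W.
Step 9 — Reactive power: Q = Im(S) = -58.88 VAR.
Step 10 — Apparent power: |S| = 58.88 VA.
Step 11 — Power factor: PF = P/|S| = 0 (leading).

(a) P = 0 W  (b) Q = -58.88 VAR  (c) S = 58.88 VA  (d) PF = 0 (leading)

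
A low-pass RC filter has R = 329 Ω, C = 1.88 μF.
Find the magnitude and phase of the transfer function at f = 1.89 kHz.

Step 1 — Angular frequency: ω = 2π·1890 = 1.188e+04 rad/s.
Step 2 — Transfer function: H(jω) = 1/(1 + jωRC).
Step 3 — Denominator: 1 + jωRC = 1 + j·1.188e+04·329·1.88e-06 = 1 + j7.345.
Step 4 — H = 0.0182 - j0.1337.
Step 5 — Magnitude: |H| = 0.1349 (-17.4 dB); phase: φ = -82.2°.

|H| = 0.1349 (-17.4 dB), φ = -82.2°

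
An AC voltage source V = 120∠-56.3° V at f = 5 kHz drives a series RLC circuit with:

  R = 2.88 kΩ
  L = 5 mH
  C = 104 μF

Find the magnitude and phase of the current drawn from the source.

Step 1 — Angular frequency: ω = 2π·f = 2π·5000 = 3.142e+04 rad/s.
Step 2 — Component impedances:
  R: Z = R = 2880 Ω
  L: Z = jωL = j·3.142e+04·0.005 = 0 + j157.1 Ω
  C: Z = 1/(jωC) = -j/(ω·C) = 0 - j0.3061 Ω
Step 3 — Series combination: Z_total = R + L + C = 2880 + j156.8 Ω = 2884∠3.1° Ω.
Step 4 — Source phasor: V = 120∠-56.3° V = 66.58 - j99.83 V.
Step 5 — Ohm's law: I = V / Z_total = (66.58 - j99.83) / (2880 + j156.8) = 0.02117 - j0.03582 A.
Step 6 — Convert to polar: |I| = 0.04161 A, ∠I = -59.4°.

I = 0.04161∠-59.4° A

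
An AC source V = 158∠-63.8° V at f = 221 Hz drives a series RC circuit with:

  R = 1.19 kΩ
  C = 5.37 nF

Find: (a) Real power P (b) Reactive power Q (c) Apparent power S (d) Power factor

Step 1 — Angular frequency: ω = 2π·f = 2π·221 = 1389 rad/s.
Step 2 — Component impedances:
  R: Z = R = 1190 Ω
  C: Z = 1/(jωC) = -j/(ω·C) = 0 - j1.341e+05 Ω
Step 3 — Series combination: Z_total = R + C = 1190 - j1.341e+05 Ω = 1.341e+05∠-89.5° Ω.
Step 4 — Source phasor: V = 158∠-63.8° V = 69.76 - j141.8 V.
Step 5 — Current: I = V / Z = 0.001062 + j0.0005107 A = 0.001178∠25.7° A.
Step 6 — Complex power: S = V·I* = 0.001652 - j0.1861 VA.
Step 7 — Real power: P = Re(S) = 0.001652 W.
Step 8 — Reactive power: Q = Im(S) = -0.1861 VAR.
Step 9 — Apparent power: |S| = 0.1861 VA.
Step 10 — Power factor: PF = P/|S| = 0.008873 (leading).

(a) P = 0.001652 W  (b) Q = -0.1861 VAR  (c) S = 0.1861 VA  (d) PF = 0.008873 (leading)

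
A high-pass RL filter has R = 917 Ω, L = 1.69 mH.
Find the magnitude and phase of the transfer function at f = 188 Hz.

Step 1 — Angular frequency: ω = 2π·188 = 1181 rad/s.
Step 2 — Transfer function: H(jω) = jωL/(R + jωL).
Step 3 — Numerator jωL = j·1.996; denominator R + jωL = 917 + j1.996.
Step 4 — H = 4.739e-06 + j0.002177.
Step 5 — Magnitude: |H| = 0.002177 (-53.2 dB); phase: φ = 89.9°.

|H| = 0.002177 (-53.2 dB), φ = 89.9°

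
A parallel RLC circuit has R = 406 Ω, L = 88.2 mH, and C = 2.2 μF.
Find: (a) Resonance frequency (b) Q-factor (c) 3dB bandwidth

Step 1 — Resonance: ω₀ = 1/√(LC) = 1/√(0.0882·2.2e-06) = 2270 rad/s.
Step 2 — f₀ = ω₀/(2π) = 361.3 Hz.
Step 3 — Parallel Q: Q = R/(ω₀L) = 406/(2270·0.0882) = 2.028.
Step 4 — Bandwidth: Δω = ω₀/Q = 1120 rad/s; BW = Δω/(2π) = 178.2 Hz.

(a) f₀ = 361.3 Hz  (b) Q = 2.028  (c) BW = 178.2 Hz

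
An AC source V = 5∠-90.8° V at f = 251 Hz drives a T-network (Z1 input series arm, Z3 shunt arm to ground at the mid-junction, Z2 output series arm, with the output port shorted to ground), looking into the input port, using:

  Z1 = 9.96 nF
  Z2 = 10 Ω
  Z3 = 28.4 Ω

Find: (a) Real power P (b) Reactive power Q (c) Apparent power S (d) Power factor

Step 1 — Angular frequency: ω = 2π·f = 2π·251 = 1577 rad/s.
Step 2 — Component impedances:
  Z1: Z = 1/(jωC) = -j/(ω·C) = 0 - j6.366e+04 Ω
  Z2: Z = R = 10 Ω
  Z3: Z = R = 28.4 Ω
Step 3 — With the output port shorted to ground, the output series arm Z2 runs from the junction to ground; the shunt arm Z3 also runs from the junction to ground. They appear in parallel: Z3 || Z2 = 7.396 Ω.
Step 4 — Series with input arm Z1: Z_in = Z1 + (Z3 || Z2) = 7.396 - j6.366e+04 Ω = 6.366e+04∠-90.0° Ω.
Step 5 — Source phasor: V = 5∠-90.8° V = -0.06981 - j5 V.
Step 6 — Current: I = V / Z = 7.853e-05 - j1.106e-06 A = 7.854e-05∠-0.8° A.
Step 7 — Complex power: S = V·I* = 4.562e-08 - j0.0003927 VA.
Step 8 — Real power: P = Re(S) = 4.562e-08 W.
Step 9 — Reactive power: Q = Im(S) = -0.0003927 VAR.
Step 10 — Apparent power: |S| = 0.0003927 VA.
Step 11 — Power factor: PF = P/|S| = 0.0001162 (leading).

(a) P = 4.562e-08 W  (b) Q = -0.0003927 VAR  (c) S = 0.0003927 VA  (d) PF = 0.0001162 (leading)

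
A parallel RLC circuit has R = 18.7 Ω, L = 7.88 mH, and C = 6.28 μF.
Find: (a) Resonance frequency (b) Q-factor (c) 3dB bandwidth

Step 1 — Resonance: ω₀ = 1/√(LC) = 1/√(0.00788·6.28e-06) = 4495 rad/s.
Step 2 — f₀ = ω₀/(2π) = 715.4 Hz.
Step 3 — Parallel Q: Q = R/(ω₀L) = 18.7/(4495·0.00788) = 0.5279.
Step 4 — Bandwidth: Δω = ω₀/Q = 8515 rad/s; BW = Δω/(2π) = 1355 Hz.

(a) f₀ = 715.4 Hz  (b) Q = 0.5279  (c) BW = 1355 Hz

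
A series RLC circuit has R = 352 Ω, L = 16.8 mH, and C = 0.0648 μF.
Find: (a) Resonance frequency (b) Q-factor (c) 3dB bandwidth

Step 1 — Resonance: ω₀ = 1/√(LC) = 1/√(0.0168·6.48e-08) = 3.031e+04 rad/s.
Step 2 — f₀ = ω₀/(2π) = 4824 Hz.
Step 3 — Series Q: Q = ω₀L/R = 3.031e+04·0.0168/352 = 1.447.
Step 4 — Bandwidth: Δω = ω₀/Q = 2.095e+04 rad/s; BW = Δω/(2π) = 3335 Hz.

(a) f₀ = 4824 Hz  (b) Q = 1.447  (c) BW = 3335 Hz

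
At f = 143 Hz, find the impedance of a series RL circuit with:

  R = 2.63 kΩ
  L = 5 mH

Step 1 — Angular frequency: ω = 2π·f = 2π·143 = 898.5 rad/s.
Step 2 — Component impedances:
  R: Z = R = 2630 Ω
  L: Z = jωL = j·898.5·0.005 = 0 + j4.492 Ω
Step 3 — Series combination: Z_total = R + L = 2630 + j4.492 Ω = 2630∠0.1° Ω.

Z = 2630 + j4.492 Ω = 2630∠0.1° Ω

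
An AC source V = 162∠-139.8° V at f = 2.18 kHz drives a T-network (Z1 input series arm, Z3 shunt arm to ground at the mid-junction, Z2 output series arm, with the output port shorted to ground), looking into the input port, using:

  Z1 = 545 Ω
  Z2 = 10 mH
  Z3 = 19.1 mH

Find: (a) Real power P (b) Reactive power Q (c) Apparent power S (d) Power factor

Step 1 — Angular frequency: ω = 2π·f = 2π·2180 = 1.37e+04 rad/s.
Step 2 — Component impedances:
  Z1: Z = R = 545 Ω
  Z2: Z = jωL = j·1.37e+04·0.01 = 0 + j137 Ω
  Z3: Z = jωL = j·1.37e+04·0.0191 = 0 + j261.6 Ω
Step 3 — With the output port shorted to ground, the output series arm Z2 runs from the junction to ground; the shunt arm Z3 also runs from the junction to ground. They appear in parallel: Z3 || Z2 = 0 + j89.9 Ω.
Step 4 — Series with input arm Z1: Z_in = Z1 + (Z3 || Z2) = 545 + j89.9 Ω = 552.4∠9.4° Ω.
Step 5 — Source phasor: V = 162∠-139.8° V = -123.7 - j104.6 V.
Step 6 — Current: I = V / Z = -0.2518 - j0.1503 A = 0.2933∠-149.2° A.
Step 7 — Complex power: S = V·I* = 46.88 + j7.733 VA.
Step 8 — Real power: P = Re(S) = 46.88 W.
Step 9 — Reactive power: Q = Im(S) = 7.733 VAR.
Step 10 — Apparent power: |S| = 47.51 VA.
Step 11 — Power factor: PF = P/|S| = 0.9867 (lagging).

(a) P = 46.88 W  (b) Q = 7.733 VAR  (c) S = 47.51 VA  (d) PF = 0.9867 (lagging)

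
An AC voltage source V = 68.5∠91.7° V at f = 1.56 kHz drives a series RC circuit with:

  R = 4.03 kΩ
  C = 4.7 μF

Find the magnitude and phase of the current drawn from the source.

Step 1 — Angular frequency: ω = 2π·f = 2π·1560 = 9802 rad/s.
Step 2 — Component impedances:
  R: Z = R = 4030 Ω
  C: Z = 1/(jωC) = -j/(ω·C) = 0 - j21.71 Ω
Step 3 — Series combination: Z_total = R + C = 4030 - j21.71 Ω = 4030∠-0.3° Ω.
Step 4 — Source phasor: V = 68.5∠91.7° V = -2.032 + j68.47 V.
Step 5 — Ohm's law: I = V / Z_total = (-2.032 + j68.47) / (4030 - j21.71) = -0.0005957 + j0.01699 A.
Step 6 — Convert to polar: |I| = 0.017 A, ∠I = 92.0°.

I = 0.017∠92.0° A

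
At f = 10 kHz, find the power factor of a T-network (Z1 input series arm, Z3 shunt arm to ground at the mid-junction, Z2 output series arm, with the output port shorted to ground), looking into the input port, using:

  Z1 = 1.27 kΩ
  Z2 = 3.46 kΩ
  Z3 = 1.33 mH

Step 1 — Angular frequency: ω = 2π·f = 2π·1e+04 = 6.283e+04 rad/s.
Step 2 — Component impedances:
  Z1: Z = R = 1270 Ω
  Z2: Z = R = 3460 Ω
  Z3: Z = jωL = j·6.283e+04·0.00133 = 0 + j83.57 Ω
Step 3 — With the output port shorted to ground, the output series arm Z2 runs from the junction to ground; the shunt arm Z3 also runs from the junction to ground. They appear in parallel: Z3 || Z2 = 2.017 + j83.52 Ω.
Step 4 — Series with input arm Z1: Z_in = Z1 + (Z3 || Z2) = 1272 + j83.52 Ω = 1275∠3.8° Ω.
Step 5 — Power factor: PF = cos(φ) = Re(Z)/|Z| = 1272.02/1274.76 = 0.9979.
Step 6 — Type: Im(Z) = 83.52 ⇒ lagging (phase φ = 3.8°).

PF = 0.9979 (lagging, φ = 3.8°)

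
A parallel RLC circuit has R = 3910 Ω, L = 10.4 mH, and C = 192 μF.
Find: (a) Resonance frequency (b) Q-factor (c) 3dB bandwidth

Step 1 — Resonance: ω₀ = 1/√(LC) = 1/√(0.0104·0.000192) = 707.7 rad/s.
Step 2 — f₀ = ω₀/(2π) = 112.6 Hz.
Step 3 — Parallel Q: Q = R/(ω₀L) = 3910/(707.7·0.0104) = 531.3.
Step 4 — Bandwidth: Δω = ω₀/Q = 1.332 rad/s; BW = Δω/(2π) = 0.212 Hz.

(a) f₀ = 112.6 Hz  (b) Q = 531.3  (c) BW = 0.212 Hz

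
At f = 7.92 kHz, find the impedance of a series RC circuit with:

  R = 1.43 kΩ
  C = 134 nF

Step 1 — Angular frequency: ω = 2π·f = 2π·7920 = 4.976e+04 rad/s.
Step 2 — Component impedances:
  R: Z = R = 1430 Ω
  C: Z = 1/(jωC) = -j/(ω·C) = 0 - j150 Ω
Step 3 — Series combination: Z_total = R + C = 1430 - j150 Ω = 1438∠-6.0° Ω.

Z = 1430 - j150 Ω = 1438∠-6.0° Ω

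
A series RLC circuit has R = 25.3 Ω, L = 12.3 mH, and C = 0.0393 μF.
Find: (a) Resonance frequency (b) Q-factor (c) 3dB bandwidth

Step 1 — Resonance: ω₀ = 1/√(LC) = 1/√(0.0123·3.93e-08) = 4.548e+04 rad/s.
Step 2 — f₀ = ω₀/(2π) = 7239 Hz.
Step 3 — Series Q: Q = ω₀L/R = 4.548e+04·0.0123/25.3 = 22.11.
Step 4 — Bandwidth: Δω = ω₀/Q = 2057 rad/s; BW = Δω/(2π) = 327.4 Hz.

(a) f₀ = 7239 Hz  (b) Q = 22.11  (c) BW = 327.4 Hz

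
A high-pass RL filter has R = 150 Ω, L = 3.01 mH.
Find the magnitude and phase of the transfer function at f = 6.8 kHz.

Step 1 — Angular frequency: ω = 2π·6800 = 4.273e+04 rad/s.
Step 2 — Transfer function: H(jω) = jωL/(R + jωL).
Step 3 — Numerator jωL = j·128.6; denominator R + jωL = 150 + j128.6.
Step 4 — H = 0.4237 + j0.4941.
Step 5 — Magnitude: |H| = 0.6509 (-3.7 dB); phase: φ = 49.4°.

|H| = 0.6509 (-3.7 dB), φ = 49.4°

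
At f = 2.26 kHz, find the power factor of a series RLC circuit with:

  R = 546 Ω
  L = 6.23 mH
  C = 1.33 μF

Step 1 — Angular frequency: ω = 2π·f = 2π·2260 = 1.42e+04 rad/s.
Step 2 — Component impedances:
  R: Z = R = 546 Ω
  L: Z = jωL = j·1.42e+04·0.00623 = 0 + j88.47 Ω
  C: Z = 1/(jωC) = -j/(ω·C) = 0 - j52.95 Ω
Step 3 — Series combination: Z_total = R + L + C = 546 + j35.52 Ω = 547.2∠3.7° Ω.
Step 4 — Power factor: PF = cos(φ) = Re(Z)/|Z| = 546/547.15 = 0.9979.
Step 5 — Type: Im(Z) = 35.52 ⇒ lagging (phase φ = 3.7°).

PF = 0.9979 (lagging, φ = 3.7°)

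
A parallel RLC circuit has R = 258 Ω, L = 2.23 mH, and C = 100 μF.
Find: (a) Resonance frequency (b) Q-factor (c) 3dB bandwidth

Step 1 — Resonance: ω₀ = 1/√(LC) = 1/√(0.00223·0.0001) = 2118 rad/s.
Step 2 — f₀ = ω₀/(2π) = 337 Hz.
Step 3 — Parallel Q: Q = R/(ω₀L) = 258/(2118·0.00223) = 54.63.
Step 4 — Bandwidth: Δω = ω₀/Q = 38.76 rad/s; BW = Δω/(2π) = 6.169 Hz.

(a) f₀ = 337 Hz  (b) Q = 54.63  (c) BW = 6.169 Hz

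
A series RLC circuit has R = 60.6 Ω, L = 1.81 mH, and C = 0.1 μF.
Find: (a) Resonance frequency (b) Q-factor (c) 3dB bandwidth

Step 1 — Resonance: ω₀ = 1/√(LC) = 1/√(0.00181·1e-07) = 7.433e+04 rad/s.
Step 2 — f₀ = ω₀/(2π) = 1.183e+04 Hz.
Step 3 — Series Q: Q = ω₀L/R = 7.433e+04·0.00181/60.6 = 2.22.
Step 4 — Bandwidth: Δω = ω₀/Q = 3.348e+04 rad/s; BW = Δω/(2π) = 5329 Hz.

(a) f₀ = 1.183e+04 Hz  (b) Q = 2.22  (c) BW = 5329 Hz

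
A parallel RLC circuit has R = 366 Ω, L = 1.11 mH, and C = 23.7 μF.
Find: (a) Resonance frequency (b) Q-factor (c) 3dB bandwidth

Step 1 — Resonance: ω₀ = 1/√(LC) = 1/√(0.00111·2.37e-05) = 6165 rad/s.
Step 2 — f₀ = ω₀/(2π) = 981.3 Hz.
Step 3 — Parallel Q: Q = R/(ω₀L) = 366/(6165·0.00111) = 53.48.
Step 4 — Bandwidth: Δω = ω₀/Q = 115.3 rad/s; BW = Δω/(2π) = 18.35 Hz.

(a) f₀ = 981.3 Hz  (b) Q = 53.48  (c) BW = 18.35 Hz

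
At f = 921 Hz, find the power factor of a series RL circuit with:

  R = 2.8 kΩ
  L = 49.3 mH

Step 1 — Angular frequency: ω = 2π·f = 2π·921 = 5787 rad/s.
Step 2 — Component impedances:
  R: Z = R = 2800 Ω
  L: Z = jωL = j·5787·0.0493 = 0 + j285.3 Ω
Step 3 — Series combination: Z_total = R + L = 2800 + j285.3 Ω = 2814∠5.8° Ω.
Step 4 — Power factor: PF = cos(φ) = Re(Z)/|Z| = 2800/2814.5 = 0.9948.
Step 5 — Type: Im(Z) = 285.3 ⇒ lagging (phase φ = 5.8°).

PF = 0.9948 (lagging, φ = 5.8°)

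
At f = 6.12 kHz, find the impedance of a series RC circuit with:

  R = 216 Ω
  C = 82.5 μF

Step 1 — Angular frequency: ω = 2π·f = 2π·6120 = 3.845e+04 rad/s.
Step 2 — Component impedances:
  R: Z = R = 216 Ω
  C: Z = 1/(jωC) = -j/(ω·C) = 0 - j0.3152 Ω
Step 3 — Series combination: Z_total = R + C = 216 - j0.3152 Ω = 216∠-0.1° Ω.

Z = 216 - j0.3152 Ω = 216∠-0.1° Ω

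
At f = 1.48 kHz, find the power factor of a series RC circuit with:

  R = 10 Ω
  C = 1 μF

Step 1 — Angular frequency: ω = 2π·f = 2π·1480 = 9299 rad/s.
Step 2 — Component impedances:
  R: Z = R = 10 Ω
  C: Z = 1/(jωC) = -j/(ω·C) = 0 - j107.5 Ω
Step 3 — Series combination: Z_total = R + C = 10 - j107.5 Ω = 108∠-84.7° Ω.
Step 4 — Power factor: PF = cos(φ) = Re(Z)/|Z| = 10/108 = 0.09259.
Step 5 — Type: Im(Z) = -107.5 ⇒ leading (phase φ = -84.7°).

PF = 0.09259 (leading, φ = -84.7°)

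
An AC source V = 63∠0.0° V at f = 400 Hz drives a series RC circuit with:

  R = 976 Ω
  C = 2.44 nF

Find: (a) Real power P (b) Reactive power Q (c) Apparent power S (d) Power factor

Step 1 — Angular frequency: ω = 2π·f = 2π·400 = 2513 rad/s.
Step 2 — Component impedances:
  R: Z = R = 976 Ω
  C: Z = 1/(jωC) = -j/(ω·C) = 0 - j1.631e+05 Ω
Step 3 — Series combination: Z_total = R + C = 976 - j1.631e+05 Ω = 1.631e+05∠-89.7° Ω.
Step 4 — Source phasor: V = 63∠0.0° V = 63 V.
Step 5 — Current: I = V / Z = 2.312e-06 + j0.0003863 A = 0.0003863∠89.7° A.
Step 6 — Complex power: S = V·I* = 0.0001457 - j0.02434 VA.
Step 7 — Real power: P = Re(S) = 0.0001457 W.
Step 8 — Reactive power: Q = Im(S) = -0.02434 VAR.
Step 9 — Apparent power: |S| = 0.02434 VA.
Step 10 — Power factor: PF = P/|S| = 0.005985 (leading).

(a) P = 0.0001457 W  (b) Q = -0.02434 VAR  (c) S = 0.02434 VA  (d) PF = 0.005985 (leading)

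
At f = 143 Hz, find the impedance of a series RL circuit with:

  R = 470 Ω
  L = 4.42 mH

Step 1 — Angular frequency: ω = 2π·f = 2π·143 = 898.5 rad/s.
Step 2 — Component impedances:
  R: Z = R = 470 Ω
  L: Z = jωL = j·898.5·0.00442 = 0 + j3.971 Ω
Step 3 — Series combination: Z_total = R + L = 470 + j3.971 Ω = 470∠0.5° Ω.

Z = 470 + j3.971 Ω = 470∠0.5° Ω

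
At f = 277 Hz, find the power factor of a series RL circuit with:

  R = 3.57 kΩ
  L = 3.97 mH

Step 1 — Angular frequency: ω = 2π·f = 2π·277 = 1740 rad/s.
Step 2 — Component impedances:
  R: Z = R = 3570 Ω
  L: Z = jωL = j·1740·0.00397 = 0 + j6.91 Ω
Step 3 — Series combination: Z_total = R + L = 3570 + j6.91 Ω = 3570∠0.1° Ω.
Step 4 — Power factor: PF = cos(φ) = Re(Z)/|Z| = 3570/3570 = 1.
Step 5 — Type: Im(Z) = 6.91 ⇒ lagging (phase φ = 0.1°).

PF = 1 (lagging, φ = 0.1°)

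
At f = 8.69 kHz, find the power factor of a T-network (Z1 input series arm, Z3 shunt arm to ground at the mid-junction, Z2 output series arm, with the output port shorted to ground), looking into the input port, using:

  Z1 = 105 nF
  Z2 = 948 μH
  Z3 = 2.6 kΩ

Step 1 — Angular frequency: ω = 2π·f = 2π·8690 = 5.46e+04 rad/s.
Step 2 — Component impedances:
  Z1: Z = 1/(jωC) = -j/(ω·C) = 0 - j174.4 Ω
  Z2: Z = jωL = j·5.46e+04·0.000948 = 0 + j51.76 Ω
  Z3: Z = R = 2600 Ω
Step 3 — With the output port shorted to ground, the output series arm Z2 runs from the junction to ground; the shunt arm Z3 also runs from the junction to ground. They appear in parallel: Z3 || Z2 = 1.03 + j51.74 Ω.
Step 4 — Series with input arm Z1: Z_in = Z1 + (Z3 || Z2) = 1.03 - j122.7 Ω = 122.7∠-89.5° Ω.
Step 5 — Power factor: PF = cos(φ) = Re(Z)/|Z| = 1.0301/122.69 = 0.008396.
Step 6 — Type: Im(Z) = -122.7 ⇒ leading (phase φ = -89.5°).

PF = 0.008396 (leading, φ = -89.5°)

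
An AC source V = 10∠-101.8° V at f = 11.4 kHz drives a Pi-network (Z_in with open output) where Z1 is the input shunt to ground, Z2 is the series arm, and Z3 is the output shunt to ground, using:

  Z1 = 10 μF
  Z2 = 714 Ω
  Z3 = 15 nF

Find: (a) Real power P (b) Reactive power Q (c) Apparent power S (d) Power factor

Step 1 — Angular frequency: ω = 2π·f = 2π·1.14e+04 = 7.163e+04 rad/s.
Step 2 — Component impedances:
  Z1: Z = 1/(jωC) = -j/(ω·C) = 0 - j1.396 Ω
  Z2: Z = R = 714 Ω
  Z3: Z = 1/(jωC) = -j/(ω·C) = 0 - j930.7 Ω
Step 3 — With open output, the series arm Z2 and the output shunt Z3 appear in series to ground: Z2 + Z3 = 714 - j930.7 Ω.
Step 4 — Parallel with input shunt Z1: Z_in = Z1 || (Z2 + Z3) = 0.001009 - j1.395 Ω = 1.395∠-90.0° Ω.
Step 5 — Source phasor: V = 10∠-101.8° V = -2.045 - j9.789 V.
Step 6 — Current: I = V / Z = 7.017 - j1.471 A = 7.17∠-11.8° A.
Step 7 — Complex power: S = V·I* = 0.05189 - j71.7 VA.
Step 8 — Real power: P = Re(S) = 0.05189 W.
Step 9 — Reactive power: Q = Im(S) = -71.7 VAR.
Step 10 — Apparent power: |S| = 71.7 VA.
Step 11 — Power factor: PF = P/|S| = 0.0007237 (leading).

(a) P = 0.05189 W  (b) Q = -71.7 VAR  (c) S = 71.7 VA  (d) PF = 0.0007237 (leading)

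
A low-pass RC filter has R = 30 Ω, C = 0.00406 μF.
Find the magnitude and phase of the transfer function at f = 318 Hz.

Step 1 — Angular frequency: ω = 2π·318 = 1998 rad/s.
Step 2 — Transfer function: H(jω) = 1/(1 + jωRC).
Step 3 — Denominator: 1 + jωRC = 1 + j·1998·30·4.06e-09 = 1 + j0.0002434.
Step 4 — H = 1 - j0.0002434.
Step 5 — Magnitude: |H| = 1 (-0.0 dB); phase: φ = -0.0°.

|H| = 1 (-0.0 dB), φ = -0.0°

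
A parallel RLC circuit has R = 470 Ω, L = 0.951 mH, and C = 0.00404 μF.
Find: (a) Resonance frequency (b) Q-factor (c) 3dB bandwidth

Step 1 — Resonance: ω₀ = 1/√(LC) = 1/√(0.000951·4.04e-09) = 5.102e+05 rad/s.
Step 2 — f₀ = ω₀/(2π) = 8.12e+04 Hz.
Step 3 — Parallel Q: Q = R/(ω₀L) = 470/(5.102e+05·0.000951) = 0.9687.
Step 4 — Bandwidth: Δω = ω₀/Q = 5.266e+05 rad/s; BW = Δω/(2π) = 8.382e+04 Hz.

(a) f₀ = 8.12e+04 Hz  (b) Q = 0.9687  (c) BW = 8.382e+04 Hz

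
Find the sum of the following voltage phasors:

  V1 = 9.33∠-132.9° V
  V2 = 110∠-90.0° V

Step 1 — Convert each phasor to rectangular form:
  V1 = 9.33·(cos(-132.9°) + j·sin(-132.9°)) = -6.351 - j6.835 V
  V2 = 110·(cos(-90.0°) + j·sin(-90.0°)) = 0 - j110 V
Step 2 — Sum components: V_total = -6.351 - j116.8 V.
Step 3 — Convert to polar: |V_total| = 117 V, ∠V_total = -93.1°.

V_total = 117∠-93.1° V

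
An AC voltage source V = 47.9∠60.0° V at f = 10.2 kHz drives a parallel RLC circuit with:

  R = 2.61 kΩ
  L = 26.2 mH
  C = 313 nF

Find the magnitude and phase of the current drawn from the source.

Step 1 — Angular frequency: ω = 2π·f = 2π·1.02e+04 = 6.409e+04 rad/s.
Step 2 — Component impedances:
  R: Z = R = 2610 Ω
  L: Z = jωL = j·6.409e+04·0.0262 = 0 + j1679 Ω
  C: Z = 1/(jωC) = -j/(ω·C) = 0 - j49.85 Ω
Step 3 — Parallel combination: 1/Z_total = 1/R + 1/L + 1/C; Z_total = 1.011 - j51.36 Ω = 51.37∠-88.9° Ω.
Step 4 — Source phasor: V = 47.9∠60.0° V = 23.95 + j41.48 V.
Step 5 — Ohm's law: I = V / Z_total = (23.95 + j41.48) / (1.011 - j51.36) = -0.7982 + j0.4821 A.
Step 6 — Convert to polar: |I| = 0.9325 A, ∠I = 148.9°.

I = 0.9325∠148.9° A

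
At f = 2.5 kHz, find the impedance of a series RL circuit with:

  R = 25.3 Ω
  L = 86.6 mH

Step 1 — Angular frequency: ω = 2π·f = 2π·2500 = 1.571e+04 rad/s.
Step 2 — Component impedances:
  R: Z = R = 25.3 Ω
  L: Z = jωL = j·1.571e+04·0.0866 = 0 + j1360 Ω
Step 3 — Series combination: Z_total = R + L = 25.3 + j1360 Ω = 1361∠88.9° Ω.

Z = 25.3 + j1360 Ω = 1361∠88.9° Ω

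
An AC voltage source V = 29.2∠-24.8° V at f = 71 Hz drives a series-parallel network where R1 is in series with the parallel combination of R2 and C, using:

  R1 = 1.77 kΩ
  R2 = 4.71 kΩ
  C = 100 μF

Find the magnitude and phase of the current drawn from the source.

Step 1 — Angular frequency: ω = 2π·f = 2π·71 = 446.1 rad/s.
Step 2 — Component impedances:
  R1: Z = R = 1770 Ω
  R2: Z = R = 4710 Ω
  C: Z = 1/(jωC) = -j/(ω·C) = 0 - j22.42 Ω
Step 3 — Parallel branch: R2 || C = 1/(1/R2 + 1/C) = 0.1067 - j22.42 Ω.
Step 4 — Series with R1: Z_total = R1 + (R2 || C) = 1770 - j22.42 Ω = 1770∠-0.7° Ω.
Step 5 — Source phasor: V = 29.2∠-24.8° V = 26.51 - j12.25 V.
Step 6 — Ohm's law: I = V / Z_total = (26.51 - j12.25) / (1770 - j22.42) = 0.01506 - j0.006729 A.
Step 7 — Convert to polar: |I| = 0.01649 A, ∠I = -24.1°.

I = 0.01649∠-24.1° A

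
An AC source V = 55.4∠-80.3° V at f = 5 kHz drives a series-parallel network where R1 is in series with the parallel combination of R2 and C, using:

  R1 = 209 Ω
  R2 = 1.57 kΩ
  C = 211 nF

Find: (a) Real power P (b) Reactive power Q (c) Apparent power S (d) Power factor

Step 1 — Angular frequency: ω = 2π·f = 2π·5000 = 3.142e+04 rad/s.
Step 2 — Component impedances:
  R1: Z = R = 209 Ω
  R2: Z = R = 1570 Ω
  C: Z = 1/(jωC) = -j/(ω·C) = 0 - j150.9 Ω
Step 3 — Parallel branch: R2 || C = 1/(1/R2 + 1/C) = 14.36 - j149.5 Ω.
Step 4 — Series with R1: Z_total = R1 + (R2 || C) = 223.4 - j149.5 Ω = 268.8∠-33.8° Ω.
Step 5 — Source phasor: V = 55.4∠-80.3° V = 9.334 - j54.61 V.
Step 6 — Current: I = V / Z = 0.1419 - j0.1495 A = 0.2061∠-46.5° A.
Step 7 — Complex power: S = V·I* = 9.49 - j6.351 VA.
Step 8 — Real power: P = Re(S) = 9.49 W.
Step 9 — Reactive power: Q = Im(S) = -6.351 VAR.
Step 10 — Apparent power: |S| = 11.42 VA.
Step 11 — Power factor: PF = P/|S| = 0.8311 (leading).

(a) P = 9.49 W  (b) Q = -6.351 VAR  (c) S = 11.42 VA  (d) PF = 0.8311 (leading)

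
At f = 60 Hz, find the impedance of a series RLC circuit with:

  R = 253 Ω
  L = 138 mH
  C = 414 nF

Step 1 — Angular frequency: ω = 2π·f = 2π·60 = 377 rad/s.
Step 2 — Component impedances:
  R: Z = R = 253 Ω
  L: Z = jωL = j·377·0.138 = 0 + j52.02 Ω
  C: Z = 1/(jωC) = -j/(ω·C) = 0 - j6407 Ω
Step 3 — Series combination: Z_total = R + L + C = 253 - j6355 Ω = 6360∠-87.7° Ω.

Z = 253 - j6355 Ω = 6360∠-87.7° Ω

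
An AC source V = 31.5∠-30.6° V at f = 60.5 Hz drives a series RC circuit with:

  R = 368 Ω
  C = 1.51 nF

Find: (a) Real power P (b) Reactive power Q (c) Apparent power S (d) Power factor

Step 1 — Angular frequency: ω = 2π·f = 2π·60.5 = 380.1 rad/s.
Step 2 — Component impedances:
  R: Z = R = 368 Ω
  C: Z = 1/(jωC) = -j/(ω·C) = 0 - j1.742e+06 Ω
Step 3 — Series combination: Z_total = R + C = 368 - j1.742e+06 Ω = 1.742e+06∠-90.0° Ω.
Step 4 — Source phasor: V = 31.5∠-30.6° V = 27.11 - j16.03 V.
Step 5 — Current: I = V / Z = 9.207e-06 + j1.556e-05 A = 1.808e-05∠59.4° A.
Step 6 — Complex power: S = V·I* = 1.203e-07 - j0.0005696 VA.
Step 7 — Real power: P = Re(S) = 1.203e-07 W.
Step 8 — Reactive power: Q = Im(S) = -0.0005696 VAR.
Step 9 — Apparent power: |S| = 0.0005696 VA.
Step 10 — Power factor: PF = P/|S| = 0.0002112 (leading).

(a) P = 1.203e-07 W  (b) Q = -0.0005696 VAR  (c) S = 0.0005696 VA  (d) PF = 0.0002112 (leading)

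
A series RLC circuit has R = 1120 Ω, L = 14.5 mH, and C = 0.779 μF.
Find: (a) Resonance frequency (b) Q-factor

Step 1 — Resonance condition Im(Z)=0 gives ω₀ = 1/√(LC).
Step 2 — ω₀ = 1/√(0.0145·7.79e-07) = 9409 rad/s.
Step 3 — f₀ = ω₀/(2π) = 1498 Hz.
Step 4 — Series Q: Q = ω₀L/R = 9409·0.0145/1120 = 0.1218.

(a) f₀ = 1498 Hz  (b) Q = 0.1218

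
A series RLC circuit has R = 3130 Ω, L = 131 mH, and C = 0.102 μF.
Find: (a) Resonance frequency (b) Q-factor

Step 1 — Resonance condition Im(Z)=0 gives ω₀ = 1/√(LC).
Step 2 — ω₀ = 1/√(0.131·1.02e-07) = 8651 rad/s.
Step 3 — f₀ = ω₀/(2π) = 1377 Hz.
Step 4 — Series Q: Q = ω₀L/R = 8651·0.131/3130 = 0.3621.

(a) f₀ = 1377 Hz  (b) Q = 0.3621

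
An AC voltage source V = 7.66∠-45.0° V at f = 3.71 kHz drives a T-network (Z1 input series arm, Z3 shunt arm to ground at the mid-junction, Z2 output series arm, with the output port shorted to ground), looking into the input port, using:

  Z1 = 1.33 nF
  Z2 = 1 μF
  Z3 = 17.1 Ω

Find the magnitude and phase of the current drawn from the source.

Step 1 — Angular frequency: ω = 2π·f = 2π·3710 = 2.331e+04 rad/s.
Step 2 — Component impedances:
  Z1: Z = 1/(jωC) = -j/(ω·C) = 0 - j3.225e+04 Ω
  Z2: Z = 1/(jωC) = -j/(ω·C) = 0 - j42.9 Ω
  Z3: Z = R = 17.1 Ω
Step 3 — With the output port shorted to ground, the output series arm Z2 runs from the junction to ground; the shunt arm Z3 also runs from the junction to ground. They appear in parallel: Z3 || Z2 = 14.76 - j5.882 Ω.
Step 4 — Series with input arm Z1: Z_in = Z1 + (Z3 || Z2) = 14.76 - j3.226e+04 Ω = 3.226e+04∠-90.0° Ω.
Step 5 — Source phasor: V = 7.66∠-45.0° V = 5.416 - j5.416 V.
Step 6 — Ohm's law: I = V / Z_total = (5.416 - j5.416) / (14.76 - j3.226e+04) = 0.000168 + j0.0001678 A.
Step 7 — Convert to polar: |I| = 0.0002374 A, ∠I = 45.0°.

I = 0.0002374∠45.0° A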